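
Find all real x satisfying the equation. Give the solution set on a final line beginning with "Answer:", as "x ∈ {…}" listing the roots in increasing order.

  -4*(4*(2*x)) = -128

Step 1. [-4*(4*(2*x)) = -128] -4 out front; divide by -4, so div: 4*(2*x) = 32.
Step 2. [4*(2*x) = 32] 4 out front; divide by 4. So div: 2*x = 8.
Step 3. [2*x = 8] LHS = 2·(…); ÷2 both sides ⇒ div: x = 4.

Answer: x ∈ {4}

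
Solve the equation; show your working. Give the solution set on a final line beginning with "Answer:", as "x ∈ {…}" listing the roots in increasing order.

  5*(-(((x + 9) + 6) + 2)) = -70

Step 1. [5*(-(((x + 9) + 6) + 2)) = -70] LHS = 5·(…); ÷5 both sides. So div: -(((x + 9) + 6) + 2) = -14.
Step 2. [-(((x + 9) + 6) + 2) = -14] LHS negated; negate both sides, so neg: ((x + 9) + 6) + 2 = 14.
Step 3. [((x + 9) + 6) + 2 = 14] peel the +2: subtract 2 from each side. So sub: (x + 9) + 6 = 12.
Step 4. [(x + 9) + 6 = 12] +6 is outermost — subtract 6 both sides ⇒ sub: x + 9 = 6.
Step 5. [x + 9 = 6] the outer +9 inverts by subtracting 9 ⇒ sub: x = -3.

Answer: x ∈ {-3}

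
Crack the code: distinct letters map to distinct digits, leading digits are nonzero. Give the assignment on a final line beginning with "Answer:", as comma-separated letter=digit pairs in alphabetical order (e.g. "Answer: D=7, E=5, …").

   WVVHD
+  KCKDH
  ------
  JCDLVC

Step 1. [col 1: D + H ≡ C (mod 10)] several values work for D in column 1 (D + H ≡ C (mod 10), carry-in 0); try D=8, so D=8.
Step 2. [J] adding two 5-digit numbers gives at most 5+1 digits, and here it does — J is that final carry and must be 1, so J=1.
Step 3. [col 1: D + H ≡ C (mod 10)] several values work for H in column 1 (D + H ≡ C (mod 10), carry-in 0); try H=5. So H=5.
Step 4. [col 1: D + H ≡ C (mod 10)] in column 1 we have D+H≡C with carry-in 0; given D=8, H=5 and digits 1,5,8 already taken and all letters distinct, that pins C to 3. So C=3.
Step 5. [col 2: H + D ≡ V (mod 10)] column 2: given H=5, D=8, carry-in 1, and digits 1,3,5,8 already taken and all letters distinct, H+D≡V (mod 10) forces V=4, so V=4.
Step 6. [col 3: V + K ≡ L (mod 10)] several values work for L in column 3 (V + K ≡ L (mod 10), carry-in 1); try L=2. So L=2.
Step 7. [col 3: V + K ≡ L (mod 10)] in column 3 we have V+K≡L with carry-in 1; given V=4, L=2 and digits 1,2,3,4,5,8 already taken and all letters distinct, that pins K to 7 ⇒ K=7.
Step 8. [col 5: W + K ≡ C (mod 10)] column 5 reads W+K+carry(0)=C with K=7, C=3; with digits 1,2,3,4,5,7,8 already taken and all letters distinct, the only value for W is 6, so W=6.

Answer: C=3, D=8, H=5, J=1, K=7, L=2, V=4, W=6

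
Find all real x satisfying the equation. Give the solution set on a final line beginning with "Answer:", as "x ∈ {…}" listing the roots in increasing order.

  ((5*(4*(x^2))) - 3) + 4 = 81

Step 1. [((5*(4*(x^2))) - 3) + 4 = 81] the outer +4 inverts by subtracting 4, so sub: (5*(4*(x^2))) - 3 = 77.
Step 2. [(5*(4*(x^2))) - 3 = 77] -3 is outermost — add 3 both sides. So sub: 5*(4*(x^2)) = 80.
Step 3. [5*(4*(x^2)) = 80] 5 out front; divide by 5 ⇒ div: 4*(x^2) = 16.
Step 4. [4*(x^2) = 16] leading coefficient 4: divide by 4 ⇒ div: x^2 = 4.
Step 5. [x^2 = 4] √ both sides: 4 ≥ 0 gives two branches. So sqrt: x = 2 or -2.

Answer: x ∈ {-2, 2}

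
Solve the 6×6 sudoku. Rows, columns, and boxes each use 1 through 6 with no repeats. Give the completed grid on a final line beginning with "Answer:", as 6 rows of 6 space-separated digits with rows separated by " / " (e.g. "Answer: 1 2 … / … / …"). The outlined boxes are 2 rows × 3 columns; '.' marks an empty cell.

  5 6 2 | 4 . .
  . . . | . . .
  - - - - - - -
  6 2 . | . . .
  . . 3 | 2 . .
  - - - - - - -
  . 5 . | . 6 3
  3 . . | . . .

Step 1. [r1c6∈{1}] r1c6's peers cover all but 1. So r1c6=1.
Step 2. [r3c3∈{1,4,5}] col 3 places 5 nowhere but r3c3 ⇒ r3c3=5.
Step 3. [r5c4∈{1}] r5c4's peers cover all but 1, so r5c4=1.
Step 4. [r2c2∈{1,3,4}] in col 2, 3 fits only at r2c2 ⇒ r2c2=3.
Step 5. [r3c6∈{4}] r3c6's peers cover all but 4, so r3c6=4.
Step 6. [r5c3∈{4}] r5c3 is down to just 4 ⇒ r5c3=4.
Step 7. [r6c4∈{5}] nothing but 5 survives at r6c4 ⇒ r6c4=5.
Step 8. [r4c2∈{1,4}] col 2 places 4 nowhere but r4c2 ⇒ r4c2=4.
Step 9. [r3c5∈{1,3}] row 3 places 1 nowhere but r3c5. So r3c5=1.
Step 10. [r4c5∈{5}] r4c5's peers cover all but 5 ⇒ r4c5=5.
Step 11. [r2c6∈{2,5,6}] row 2 places 5 nowhere but r2c6 ⇒ r2c6=5.
Step 12. [r2c3∈{1}] r2c3 is down to just 1. So r2c3=1.
Step 13. [r6c5∈{2,4}] r6c5 is the only open cell in row 6 admitting 4 ⇒ r6c5=4.
Step 14. [r3c4∈{3}] nothing but 3 survives at r3c4. So r3c4=3.
Step 15. [r6c2∈{1}] r6c2 is down to just 1. So r6c2=1.
Step 16. [r6c6∈{2}] r6c6 is down to just 2 ⇒ r6c6=2.
Step 17. [r4c1∈{1}] only 1 remains possible at r4c1, so r4c1=1.
Step 18. [r2c4∈{6}] r2c4 has the single candidate 6. So r2c4=6.
Step 19. [r1c5∈{3}] r1c5 has the single candidate 3. So r1c5=3.
Step 20. [r4c6∈{6}] only 6 remains possible at r4c6. So r4c6=6.
Step 21. [r2c1∈{4}] r2c1 is down to just 4, so r2c1=4.
Step 22. [r6c3∈{6}] nothing but 6 survives at r6c3. So r6c3=6.
Step 23. [r5c1∈{2}] r5c1 has the single candidate 2, so r5c1=2.
Step 24. [r2c5∈{2}] r2c5 is down to just 2 ⇒ r2c5=2.

Answer: 5 6 2 4 3 1 / 4 3 1 6 2 5 / 6 2 5 3 1 4 / 1 4 3 2 5 6 / 2 5 4 1 6 3 / 3 1 6 5 4 2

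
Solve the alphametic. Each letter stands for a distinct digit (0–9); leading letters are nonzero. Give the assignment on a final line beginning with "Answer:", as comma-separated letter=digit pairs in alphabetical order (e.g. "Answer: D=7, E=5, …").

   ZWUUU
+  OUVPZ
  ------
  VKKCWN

Step 1. [col 1: U + Z ≡ N (mod 10)] no forcing yet in column 1 (carry-in 0); N=7 is free and consistent — try it. So N=7.
Step 2. [col 1: U + Z ≡ N (mod 10)] no forcing yet in column 1 (carry-in 0); U=2 is free and consistent — try it. So U=2.
Step 3. [col 1: U + Z ≡ N (mod 10)] from column 1 (U=2, N=7, carry-in 0, digits 2,7 already taken and all letters distinct): Z must equal 5 ⇒ Z=5.
Step 4. [V] the sum has 6 digits but both addends have 5; that extra leading digit V is the final carry, namely 1 ⇒ V=1.
Step 5. [col 2: U + P ≡ W (mod 10)] no forcing yet in column 2 (carry-in 0); P=6 is free and consistent — try it, so P=6.
Step 6. [col 2: U + P ≡ W (mod 10)] column 2 reads U+P+carry(0)=W with U=2, P=6; with digits 1,2,5,6,7 already taken and all letters distinct, the only value for W is 8. So W=8.
Step 7. [col 3: U + V ≡ C (mod 10)] column 3 reads U+V+carry(0)=C with U=2, V=1; with digits 1,2,5,6,7,8 already taken and all letters distinct, the only value for C is 3, so C=3.
Step 8. [col 4: W + U ≡ K (mod 10)] from column 4 (W=8, U=2, carry-in 0, digits 1,2,3,5,6,7,8 already taken and all letters distinct): K must equal 0. So K=0.
Step 9. [col 5: Z + O ≡ K (mod 10)] from column 5 (Z=5, K=0, carry-in 1, digits 0,1,2,3,5,6,7,8 already taken and all letters distinct): O must equal 4 ⇒ O=4.

Answer: C=3, K=0, N=7, O=4, P=6, U=2, V=1, W=8, Z=5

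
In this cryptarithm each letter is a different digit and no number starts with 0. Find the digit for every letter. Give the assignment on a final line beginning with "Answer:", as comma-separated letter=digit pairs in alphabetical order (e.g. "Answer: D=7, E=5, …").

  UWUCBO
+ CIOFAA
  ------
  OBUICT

Step 1. [col 1: O + A ≡ T (mod 10)] no forcing yet in column 1 (carry-in 0); A=4 is free and consistent — try it, so A=4.
Step 2. [col 1: O + A ≡ T (mod 10)] O=9 is one option consistent with column 1 (O + A ≡ T (mod 10), carry-in 0) — take it. So O=9.
Step 3. [col 1: O + A ≡ T (mod 10)] in column 1 we have O+A≡T with carry-in 0; given O=9, A=4 and digits 4,9 already taken and all letters distinct, that pins T to 3. So T=3.
Step 4. [col 2: B + A ≡ C (mod 10)] no forcing yet in column 2 (carry-in 1); C=7 is free and consistent — try it. So C=7.
Step 5. [col 2: B + A ≡ C (mod 10)] column 2: given A=4, C=7, carry-in 1, and digits 3,4,7,9 already taken and all letters distinct, B+A≡C (mod 10) forces B=2, so B=2.
Step 6. [col 3: C + F ≡ I (mod 10)] several values work for F in column 3 (C + F ≡ I (mod 10), carry-in 0); try F=8. So F=8.
Step 7. [col 3: C + F ≡ I (mod 10)] in column 3 we have C+F≡I with carry-in 0; given C=7, F=8 and digits 2,3,4,7,8,9 already taken and all letters distinct, that pins I to 5, so I=5.
Step 8. [col 4: U + O ≡ U (mod 10)] column 4 (U + O ≡ U (mod 10), carry-in 1) doesn't pin U yet; pick U=1 and continue ⇒ U=1.
Step 9. [col 5: W + I ≡ B (mod 10)] from column 5 (I=5, B=2, carry-in 1, digits 1,2,3,4,5,7,8,9 already taken and all letters distinct): W must equal 6. So W=6.

Answer: A=4, B=2, C=7, F=8, I=5, O=9, T=3, U=1, W=6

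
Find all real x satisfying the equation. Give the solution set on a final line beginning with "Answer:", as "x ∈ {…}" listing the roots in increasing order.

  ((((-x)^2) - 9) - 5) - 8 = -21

Step 1. [((((-x)^2) - 9) - 5) - 8 = -21] add 8: x sits inside (… - 8). So sub: (((-x)^2) - 9) - 5 = -13.
Step 2. [(((-x)^2) - 9) - 5 = -13] -5 is outermost — add 5 both sides ⇒ sub: ((-x)^2) - 9 = -8.
Step 3. [((-x)^2) - 9 = -8] add 9: x sits inside (… - 9), so sub: (-x)^2 = 1.
Step 4. [(-x)^2 = 1] LHS squared, RHS 1 ≥ 0: apply √ (±) ⇒ sqrt: -x = 1 or -1.
Step 5. [-x = 1 or -1] flip signs both sides ⇒ neg: x = -1 or 1.

Answer: x ∈ {-1, 1}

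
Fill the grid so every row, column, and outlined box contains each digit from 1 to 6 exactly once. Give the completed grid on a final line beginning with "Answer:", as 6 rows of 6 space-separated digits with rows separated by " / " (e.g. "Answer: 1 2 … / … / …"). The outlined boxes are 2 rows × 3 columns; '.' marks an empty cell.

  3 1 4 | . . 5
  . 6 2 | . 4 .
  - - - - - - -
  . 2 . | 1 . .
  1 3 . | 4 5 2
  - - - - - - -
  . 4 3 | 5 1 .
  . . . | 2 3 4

Step 1. [r3c5∈{6}] r3c5's peers cover all but 6, so r3c5=6.
Step 2. [r6c2∈{5}] r6c2's peers cover all but 5 ⇒ r6c2=5.
Step 3. [r6c1∈{6}] only 6 remains possible at r6c1. So r6c1=6.
Step 4. [r2c4∈{3}] only 3 remains possible at r2c4 ⇒ r2c4=3.
Step 5. [r3c1∈{4,5}] in row 3, 4 fits only at r3c1, so r3c1=4.
Step 6. [r1c5∈{2}] only 2 remains possible at r1c5. So r1c5=2.
Step 7. [r3c6∈{3}] nothing but 3 survives at r3c6 ⇒ r3c6=3.
Step 8. [r4c3∈{6}] only 6 remains possible at r4c3, so r4c3=6.
Step 9. [r5c6∈{6}] r5c6 is down to just 6, so r5c6=6.
Step 10. [r3c3∈{5}] r3c3 is down to just 5 ⇒ r3c3=5.
Step 11. [r2c6∈{1}] nothing but 1 survives at r2c6 ⇒ r2c6=1.
Step 12. [r5c1∈{2}] only 2 remains possible at r5c1 ⇒ r5c1=2.
Step 13. [r2c1∈{5}] r2c1's peers cover all but 5. So r2c1=5.
Step 14. [r1c4∈{6}] r1c4's peers cover all but 6 ⇒ r1c4=6.
Step 15. [r6c3∈{1}] r6c3 is down to just 1 ⇒ r6c3=1.

Answer: 3 1 4 6 2 5 / 5 6 2 3 4 1 / 4 2 5 1 6 3 / 1 3 6 4 5 2 / 2 4 3 5 1 6 / 6 5 1 2 3 4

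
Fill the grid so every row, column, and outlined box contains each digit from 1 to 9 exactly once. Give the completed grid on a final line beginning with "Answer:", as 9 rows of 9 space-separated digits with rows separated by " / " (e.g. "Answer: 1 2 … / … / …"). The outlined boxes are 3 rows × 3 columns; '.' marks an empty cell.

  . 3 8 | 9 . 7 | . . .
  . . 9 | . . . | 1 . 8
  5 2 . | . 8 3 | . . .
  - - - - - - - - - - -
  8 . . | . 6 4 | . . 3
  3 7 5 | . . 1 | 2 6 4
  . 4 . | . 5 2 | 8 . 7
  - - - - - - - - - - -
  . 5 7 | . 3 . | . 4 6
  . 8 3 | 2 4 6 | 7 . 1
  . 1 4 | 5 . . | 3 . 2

Step 1. [r7c7∈{9}] r7c7 is down to just 9. So r7c7=9.
Step 2. [r9c1∈{6,9}] r9c1 is the only open cell in row 9 admitting 6 ⇒ r9c1=6.
Step 3. [r1c9∈{5}] r1c9 is down to just 5, so r1c9=5.
Step 4. [r1c5∈{1,2}] 1 has one home in col 5: r1c5, so r1c5=1.
Step 5. [r6c1∈{1,9}] r6c1 is the only open cell in col 1 admitting 1. So r6c1=1.
Step 6. [r6c8∈{9}] r6c8 has the single candidate 9. So r6c8=9.
Step 7. [r1c7∈{4,6}] 6 has one home in row 1: r1c7 ⇒ r1c7=6.
Step 8. [r9c6∈{8,9}] in col 6, 9 fits only at r9c6 ⇒ r9c6=9.
Step 9. [r2c8∈{2,3,7}] across row 2, 3 lands solely at r2c8. So r2c8=3.
Step 10. [r2c2∈{6}] only 6 remains possible at r2c2, so r2c2=6.
Step 11. [r2c4∈{4}] nothing but 4 survives at r2c4, so r2c4=4.
Step 12. [r4c7∈{5}] r4c7 has the single candidate 5, so r4c7=5.
Step 13. [r7c6∈{8}] nothing but 8 survives at r7c6, so r7c6=8.
Step 14. [r5c4∈{8}] nothing but 8 survives at r5c4 ⇒ r5c4=8.
Step 15. [r2c1∈{7}] only 7 remains possible at r2c1. So r2c1=7.
Step 16. [r7c1∈{2}] r7c1's peers cover all but 2, so r7c1=2.
Step 17. [r5c5∈{9}] r5c5 is down to just 9. So r5c5=9.
Step 18. [r4c8∈{1}] r4c8 has the single candidate 1 ⇒ r4c8=1.
Step 19. [r6c3∈{6}] nothing but 6 survives at r6c3. So r6c3=6.
Step 20. [r8c1∈{9}] r8c1 is down to just 9, so r8c1=9.
Step 21. [r4c4∈{7}] r4c4 has the single candidate 7 ⇒ r4c4=7.
Step 22. [r2c6∈{5}] r2c6 has the single candidate 5, so r2c6=5.
Step 23. [r4c2∈{9}] r4c2's peers cover all but 9. So r4c2=9.
Step 24. [r3c8∈{7}] r3c8's peers cover all but 7. So r3c8=7.
Step 25. [r1c8∈{2}] only 2 remains possible at r1c8, so r1c8=2.
Step 26. [r9c5∈{7}] only 7 remains possible at r9c5. So r9c5=7.
Step 27. [r7c4∈{1}] nothing but 1 survives at r7c4 ⇒ r7c4=1.
Step 28. [r2c5∈{2}] only 2 remains possible at r2c5 ⇒ r2c5=2.
Step 29. [r9c8∈{8}] r9c8's peers cover all but 8, so r9c8=8.
Step 30. [r4c3∈{2}] nothing but 2 survives at r4c3, so r4c3=2.
Step 31. [r3c7∈{4}] r3c7's peers cover all but 4 ⇒ r3c7=4.
Step 32. [r3c4∈{6}] nothing but 6 survives at r3c4 ⇒ r3c4=6.
Step 33. [r1c1∈{4}] r1c1's peers cover all but 4 ⇒ r1c1=4.
Step 34. [r6c4∈{3}] only 3 remains possible at r6c4, so r6c4=3.
Step 35. [r8c8∈{5}] nothing but 5 survives at r8c8, so r8c8=5.
Step 36. [r3c3∈{1}] r3c3's peers cover all but 1, so r3c3=1.
Step 37. [r3c9∈{9}] r3c9 is down to just 9. So r3c9=9.

Answer: 4 3 8 9 1 7 6 2 5 / 7 6 9 4 2 5 1 3 8 / 5 2 1 6 8 3 4 7 9 / 8 9 2 7 6 4 5 1 3 / 3 7 5 8 9 1 2 6 4 / 1 4 6 3 5 2 8 9 7 / 2 5 7 1 3 8 9 4 6 / 9 8 3 2 4 6 7 5 1 / 6 1 4 5 7 9 3 8 2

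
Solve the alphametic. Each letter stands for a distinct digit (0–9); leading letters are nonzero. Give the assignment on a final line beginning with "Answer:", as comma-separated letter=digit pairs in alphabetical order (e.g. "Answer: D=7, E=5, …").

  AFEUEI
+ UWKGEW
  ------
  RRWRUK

Step 1. [col 1: I + W ≡ K (mod 10)] I=3 is one option consistent with column 1 (I + W ≡ K (mod 10), carry-in 0) — take it. So I=3.
Step 2. [col 1: I + W ≡ K (mod 10)] column 1 (I + W ≡ K (mod 10), carry-in 0) doesn't pin K yet; pick K=8 and continue. So K=8.
Step 3. [col 1: I + W ≡ K (mod 10)] in column 1 we have I+W≡K with carry-in 0; given I=3, K=8 and digits 3,8 already taken and all letters distinct, that pins W to 5. So W=5.
Step 4. [col 2: E + E ≡ U (mod 10)] column 2 (E + E ≡ U (mod 10), carry-in 0) doesn't pin E yet; pick E=7 and continue, so E=7.
Step 5. [col 2: E + E ≡ U (mod 10)] column 2: given E=7, carry-in 0, and digits 3,5,7,8 already taken and all letters distinct, E+E≡U (mod 10) forces U=4, so U=4.
Step 6. [col 3: U + G ≡ R (mod 10)] column 3 (U + G ≡ R (mod 10), carry-in 1) doesn't pin R yet; pick R=6 and continue, so R=6.
Step 7. [col 3: U + G ≡ R (mod 10)] column 3: given U=4, R=6, carry-in 1, and digits 3,4,5,6,7,8 already taken and all letters distinct, U+G≡R (mod 10) forces G=1. So G=1.
Step 8. [col 5: F + W ≡ R (mod 10)] from column 5 (W=5, R=6, carry-in 1, digits 1,3,4,5,6,7,8 already taken and all letters distinct): F must equal 0 ⇒ F=0.
Step 9. [col 6: A + U ≡ R (mod 10)] column 6: given U=4, R=6, carry-in 0, and digits 0,1,3,4,5,6,7,8 already taken and all letters distinct, A+U≡R (mod 10) forces A=2, so A=2.

Answer: A=2, E=7, F=0, G=1, I=3, K=8, R=6, U=4, W=5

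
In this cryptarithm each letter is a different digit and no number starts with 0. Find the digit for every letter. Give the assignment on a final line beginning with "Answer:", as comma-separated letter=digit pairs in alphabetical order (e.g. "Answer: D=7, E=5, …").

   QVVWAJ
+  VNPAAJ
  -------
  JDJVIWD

Step 1. [col 1: J + J ≡ D (mod 10)] column 1 (J + J ≡ D (mod 10), carry-in 0) doesn't pin D yet; pick D=2 and continue, so D=2.
Step 2. [col 1: J + J ≡ D (mod 10)] column 1 (J + J ≡ D (mod 10), carry-in 0) doesn't pin J yet; pick J=1 and continue, so J=1.
Step 3. [col 2: A + A ≡ W (mod 10)] no forcing yet in column 2 (carry-in 0); W=6 is free and consistent — try it, so W=6.
Step 4. [col 2: A + A ≡ W (mod 10)] column 2 (A + A ≡ W (mod 10), carry-in 0) doesn't pin A yet; pick A=8 and continue. So A=8.
Step 5. [col 3: W + A ≡ I (mod 10)] column 3: given W=6, A=8, carry-in 1, and digits 1,2,6,8 already taken and all letters distinct, W+A≡I (mod 10) forces I=5. So I=5.
Step 6. [col 4: V + P ≡ V (mod 10)] column 4 reads V+P+carry(1)=V with nothing yet; with digits 1,2,5,6,8 already taken and all letters distinct, the only value for P is 9. So P=9.
Step 7. [col 4: V + P ≡ V (mod 10)] V=7 is one option consistent with column 4 (V + P ≡ V (mod 10), carry-in 1) — take it ⇒ V=7.
Step 8. [col 5: V + N ≡ J (mod 10)] column 5 reads V+N+carry(1)=J with V=7, J=1; with digits 1,2,5,6,7,8,9 already taken and all letters distinct, the only value for N is 3. So N=3.
Step 9. [col 6: Q + V ≡ D (mod 10)] column 6 reads Q+V+carry(1)=D with V=7, D=2; with digits 1,2,3,5,6,7,8,9 already taken and all letters distinct, the only value for Q is 4, so Q=4.

Answer: A=8, D=2, I=5, J=1, N=3, P=9, Q=4, V=7, W=6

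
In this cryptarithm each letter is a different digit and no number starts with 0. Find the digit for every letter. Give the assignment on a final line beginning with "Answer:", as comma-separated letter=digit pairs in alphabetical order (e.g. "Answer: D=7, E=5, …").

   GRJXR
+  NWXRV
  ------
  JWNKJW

Step 1. [col 1: R + V ≡ W (mod 10)] several values work for W in column 1 (R + V ≡ W (mod 10), carry-in 0); try W=5 ⇒ W=5.
Step 2. [col 1: R + V ≡ W (mod 10)] several values work for V in column 1 (R + V ≡ W (mod 10), carry-in 0); try V=2, so V=2.
Step 3. [J] J is the leading digit of a 6-digit sum of two 5-digit numbers; the final carry is exactly 1. So J=1.
Step 4. [col 1: R + V ≡ W (mod 10)] in column 1 we have R+V≡W with carry-in 0; given V=2, W=5 and digits 1,2,5 already taken and all letters distinct, that pins R to 3, so R=3.
Step 5. [col 2: X + R ≡ J (mod 10)] from column 2 (R=3, J=1, carry-in 0, digits 1,2,3,5 already taken and all letters distinct): X must equal 8 ⇒ X=8.
Step 6. [col 3: J + X ≡ K (mod 10)] column 3 reads J+X+carry(1)=K with J=1, X=8; with digits 1,2,3,5,8 already taken and all letters distinct, the only value for K is 0. So K=0.
Step 7. [col 4: R + W ≡ N (mod 10)] in column 4 we have R+W≡N with carry-in 1; given R=3, W=5 and digits 0,1,2,3,5,8 already taken and all letters distinct, that pins N to 9 ⇒ N=9.
Step 8. [col 5: G + N ≡ W (mod 10)] from column 5 (N=9, W=5, carry-in 0, digits 0,1,2,3,5,8,9 already taken and all letters distinct): G must equal 6 ⇒ G=6.

Answer: G=6, J=1, K=0, N=9, R=3, V=2, W=5, X=8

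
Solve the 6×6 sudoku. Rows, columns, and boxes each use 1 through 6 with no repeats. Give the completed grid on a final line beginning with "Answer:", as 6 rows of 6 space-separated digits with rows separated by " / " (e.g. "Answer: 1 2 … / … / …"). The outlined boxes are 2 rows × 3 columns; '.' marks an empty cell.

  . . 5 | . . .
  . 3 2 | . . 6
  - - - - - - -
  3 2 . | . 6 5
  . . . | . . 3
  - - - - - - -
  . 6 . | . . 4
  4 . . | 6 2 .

Step 1. [r2c1∈{1}] nothing but 1 survives at r2c1, so r2c1=1.
Step 2. [r6c6∈{1}] only 1 remains possible at r6c6, so r6c6=1.
Step 3. [r4c2∈{1,4,5}] col 2 places 1 nowhere but r4c2, so r4c2=1.
Step 4. [r4c5∈{4}] r4c5 has the single candidate 4, so r4c5=4.
Step 5. [r2c5∈{5}] only 5 remains possible at r2c5 ⇒ r2c5=5.
Step 6. [r5c5∈{3}] r5c5's peers cover all but 3, so r5c5=3.
Step 7. [r1c4∈{1,2,3,4}] r1c4 is the only open cell in row 1 admitting 3 ⇒ r1c4=3.
Step 8. [r4c1∈{5,6}] r4c1 is the only open cell in row 4 admitting 5. So r4c1=5.
Step 9. [r5c1∈{2}] r5c1 is down to just 2, so r5c1=2.
Step 10. [r1c5∈{1}] r1c5's peers cover all but 1, so r1c5=1.
Step 11. [r5c4∈{5}] r5c4's peers cover all but 5. So r5c4=5.
Step 12. [r6c2∈{5}] r6c2 has the single candidate 5. So r6c2=5.
Step 13. [r4c3∈{6}] nothing but 6 survives at r4c3. So r4c3=6.
Step 14. [r1c6∈{2}] r1c6 is down to just 2, so r1c6=2.
Step 15. [r3c3∈{4}] r3c3 has the single candidate 4, so r3c3=4.
Step 16. [r2c4∈{4}] only 4 remains possible at r2c4, so r2c4=4.
Step 17. [r6c3∈{3}] only 3 remains possible at r6c3, so r6c3=3.
Step 18. [r5c3∈{1}] nothing but 1 survives at r5c3. So r5c3=1.
Step 19. [r4c4∈{2}] r4c4's peers cover all but 2, so r4c4=2.
Step 20. [r1c1∈{6}] r1c1 has the single candidate 6 ⇒ r1c1=6.
Step 21. [r3c4∈{1}] r3c4 has the single candidate 1 ⇒ r3c4=1.
Step 22. [r1c2∈{4}] r1c2's peers cover all but 4 ⇒ r1c2=4.

Answer: 6 4 5 3 1 2 / 1 3 2 4 5 6 / 3 2 4 1 6 5 / 5 1 6 2 4 3 / 2 6 1 5 3 4 / 4 5 3 6 2 1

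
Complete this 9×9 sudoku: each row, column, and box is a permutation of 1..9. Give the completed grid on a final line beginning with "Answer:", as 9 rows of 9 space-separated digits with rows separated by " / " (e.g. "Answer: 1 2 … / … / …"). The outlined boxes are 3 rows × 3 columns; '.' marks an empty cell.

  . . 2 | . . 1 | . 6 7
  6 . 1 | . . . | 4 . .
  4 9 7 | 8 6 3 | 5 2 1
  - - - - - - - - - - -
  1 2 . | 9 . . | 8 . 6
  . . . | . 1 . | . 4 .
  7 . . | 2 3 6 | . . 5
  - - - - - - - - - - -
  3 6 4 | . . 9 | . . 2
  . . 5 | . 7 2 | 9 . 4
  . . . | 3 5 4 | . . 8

Step 1. [r5c6∈{5,7,8}] col 6 places 8 nowhere but r5c6 ⇒ r5c6=8.
Step 2. [r1c7∈{3}] r1c7's peers cover all but 3 ⇒ r1c7=3.
Step 3. [r5c9∈{3,9}] col 9 places 3 nowhere but r5c9 ⇒ r5c9=3.
Step 4. [r4c8∈{7}] r4c8 is down to just 7, so r4c8=7.
Step 5. [r9c8∈{1}] r9c8 has the single candidate 1, so r9c8=1.
Step 6. [r5c2∈{5}] nothing but 5 survives at r5c2. So r5c2=5.
Step 7. [r1c2∈{8}] r1c2 has the single candidate 8, so r1c2=8.
Step 8. [r9c3∈{9}] nothing but 9 survives at r9c3. So r9c3=9.
Step 9. [r1c5∈{4,9}] row 1 places 9 nowhere but r1c5. So r1c5=9.
Step 10. [r2c6∈{5,7}] across col 6, 7 lands solely at r2c6 ⇒ r2c6=7.
Step 11. [r7c7∈{7}] r7c7 has the single candidate 7. So r7c7=7.
Step 12. [r2c9∈{9}] r2c9 has the single candidate 9, so r2c9=9.
Step 13. [r1c1∈{5}] r1c1's peers cover all but 5 ⇒ r1c1=5.
Step 14. [r8c4∈{1,6}] across row 8, 6 lands solely at r8c4, so r8c4=6.
Step 15. [r6c7∈{1}] r6c7's peers cover all but 1. So r6c7=1.
Step 16. [r8c2∈{1}] nothing but 1 survives at r8c2, so r8c2=1.
Step 17. [r8c8∈{3}] r8c8 is down to just 3 ⇒ r8c8=3.
Step 18. [r5c3∈{6}] r5c3 has the single candidate 6 ⇒ r5c3=6.
Step 19. [r4c5∈{4}] nothing but 4 survives at r4c5. So r4c5=4.
Step 20. [r2c4∈{5}] nothing but 5 survives at r2c4 ⇒ r2c4=5.
Step 21. [r2c8∈{8}] nothing but 8 survives at r2c8 ⇒ r2c8=8.
Step 22. [r6c8∈{9}] nothing but 9 survives at r6c8 ⇒ r6c8=9.
Step 23. [r5c1∈{9}] r5c1 has the single candidate 9. So r5c1=9.
Step 24. [r4c6∈{5}] only 5 remains possible at r4c6. So r4c6=5.
Step 25. [r1c4∈{4}] r1c4's peers cover all but 4. So r1c4=4.
Step 26. [r9c2∈{7}] only 7 remains possible at r9c2. So r9c2=7.
Step 27. [r6c3∈{8}] r6c3's peers cover all but 8, so r6c3=8.
Step 28. [r7c5∈{8}] r7c5 is down to just 8, so r7c5=8.
Step 29. [r6c2∈{4}] r6c2's peers cover all but 4 ⇒ r6c2=4.
Step 30. [r4c3∈{3}] only 3 remains possible at r4c3, so r4c3=3.
Step 31. [r2c2∈{3}] r2c2 is down to just 3, so r2c2=3.
Step 32. [r8c1∈{8}] nothing but 8 survives at r8c1, so r8c1=8.
Step 33. [r5c7∈{2}] nothing but 2 survives at r5c7. So r5c7=2.
Step 34. [r2c5∈{2}] only 2 remains possible at r2c5. So r2c5=2.
Step 35. [r7c4∈{1}] r7c4 has the single candidate 1 ⇒ r7c4=1.
Step 36. [r7c8∈{5}] r7c8 is down to just 5 ⇒ r7c8=5.
Step 37. [r9c1∈{2}] nothing but 2 survives at r9c1, so r9c1=2.
Step 38. [r9c7∈{6}] r9c7's peers cover all but 6 ⇒ r9c7=6.
Step 39. [r5c4∈{7}] r5c4 has the single candidate 7, so r5c4=7.

Answer: 5 8 2 4 9 1 3 6 7 / 6 3 1 5 2 7 4 8 9 / 4 9 7 8 6 3 5 2 1 / 1 2 3 9 4 5 8 7 6 / 9 5 6 7 1 8 2 4 3 / 7 4 8 2 3 6 1 9 5 / 3 6 4 1 8 9 7 5 2 / 8 1 5 6 7 2 9 3 4 / 2 7 9 3 5 4 6 1 8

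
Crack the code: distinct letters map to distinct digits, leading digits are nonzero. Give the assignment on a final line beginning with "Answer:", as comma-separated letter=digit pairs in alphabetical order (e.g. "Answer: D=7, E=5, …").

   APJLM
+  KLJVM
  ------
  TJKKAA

Step 1. [col 1: M + M ≡ A (mod 10)] column 1 (M + M ≡ A (mod 10), carry-in 0) doesn't pin M yet; pick M=3 and continue ⇒ M=3.
Step 2. [T] adding two 5-digit numbers gives at most 5+1 digits, and here it does — T is that final carry and must be 1 ⇒ T=1.
Step 3. [col 1: M + M ≡ A (mod 10)] column 1 reads M+M+carry(0)=A with M=3; with digits 1,3 already taken and all letters distinct, the only value for A is 6, so A=6.
Step 4. [col 2: L + V ≡ A (mod 10)] several values work for L in column 2 (L + V ≡ A (mod 10), carry-in 0); try L=7 ⇒ L=7.
Step 5. [col 2: L + V ≡ A (mod 10)] column 2: given L=7, A=6, carry-in 0, and digits 1,3,6,7 already taken and all letters distinct, L+V≡A (mod 10) forces V=9 ⇒ V=9.
Step 6. [col 3: J + J ≡ K (mod 10)] column 3 reads J+J+carry(1)=K with nothing yet; with digits 1,3,6,7,9 already taken and all letters distinct, the only value for J is 2. So J=2.
Step 7. [col 3: J + J ≡ K (mod 10)] column 3: given J=2, carry-in 1, and digits 1,2,3,6,7,9 already taken and all letters distinct, J+J≡K (mod 10) forces K=5, so K=5.
Step 8. [col 4: P + L ≡ K (mod 10)] column 4 reads P+L+carry(0)=K with L=7, K=5; with digits 1,2,3,5,6,7,9 already taken and all letters distinct, the only value for P is 8. So P=8.

Answer: A=6, J=2, K=5, L=7, M=3, P=8, T=1, V=9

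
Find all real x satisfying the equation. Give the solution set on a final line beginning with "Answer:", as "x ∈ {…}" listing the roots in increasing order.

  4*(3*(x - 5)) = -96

Step 1. [4*(3*(x - 5)) = -96] 4 out front; divide by 4 ⇒ div: 3*(x - 5) = -24.
Step 2. [3*(x - 5) = -24] 3·(inner) — divide through by 3 ⇒ div: x - 5 = -8.
Step 3. [x - 5 = -8] the outer -5 inverts by adding 5 ⇒ sub: x = -3.

Answer: x ∈ {-3}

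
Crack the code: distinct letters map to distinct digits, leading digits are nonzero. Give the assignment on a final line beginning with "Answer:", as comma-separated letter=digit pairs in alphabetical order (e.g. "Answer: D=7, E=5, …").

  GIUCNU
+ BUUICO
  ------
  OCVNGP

Step 1. [col 1: U + O ≡ P (mod 10)] P=0 is one option consistent with column 1 (U + O ≡ P (mod 10), carry-in 0) — take it, so P=0.
Step 2. [col 1: U + O ≡ P (mod 10)] several values work for O in column 1 (U + O ≡ P (mod 10), carry-in 0); try O=9. So O=9.
Step 3. [col 1: U + O ≡ P (mod 10)] from column 1 (O=9, P=0, carry-in 0, digits 0,9 already taken and all letters distinct): U must equal 1. So U=1.
Step 4. [col 2: N + C ≡ G (mod 10)] N=6 is one option consistent with column 2 (N + C ≡ G (mod 10), carry-in 1) — take it. So N=6.
Step 5. [col 2: N + C ≡ G (mod 10)] no forcing yet in column 2 (carry-in 1); G=5 is free and consistent — try it ⇒ G=5.
Step 6. [col 2: N + C ≡ G (mod 10)] in column 2 we have N+C≡G with carry-in 1; given N=6, G=5 and digits 0,1,5,6,9 already taken and all letters distinct, that pins C to 8, so C=8.
Step 7. [col 3: C + I ≡ N (mod 10)] in column 3 we have C+I≡N with carry-in 1; given C=8, N=6 and digits 0,1,5,6,8,9 already taken and all letters distinct, that pins I to 7, so I=7.
Step 8. [col 4: U + U ≡ V (mod 10)] column 4: given U=1, carry-in 1, and digits 0,1,5,6,7,8,9 already taken and all letters distinct, U+U≡V (mod 10) forces V=3 ⇒ V=3.
Step 9. [col 6: G + B ≡ O (mod 10)] column 6 reads G+B+carry(0)=O with G=5, O=9; with digits 0,1,3,5,6,7,8,9 already taken and all letters distinct, the only value for B is 4 ⇒ B=4.

Answer: B=4, C=8, G=5, I=7, N=6, O=9, P=0, U=1, V=3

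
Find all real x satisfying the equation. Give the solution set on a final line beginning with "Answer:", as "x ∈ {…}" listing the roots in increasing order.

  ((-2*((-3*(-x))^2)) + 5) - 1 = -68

Step 1. [((-2*((-3*(-x))^2)) + 5) - 1 = -68] 1 comes off first (add 1), so sub: (-2*((-3*(-x))^2)) + 5 = -67.
Step 2. [(-2*((-3*(-x))^2)) + 5 = -67] 5 comes off first (subtract 5), so sub: -2*((-3*(-x))^2) = -72.
Step 3. [-2*((-3*(-x))^2) = -72] leading coefficient -2: divide by -2, so div: (-3*(-x))^2 = 36.
Step 4. [(-3*(-x))^2 = 36] √ both sides: 36 ≥ 0 gives two branches. So sqrt: -3*(-x) = 6 or -6.
Step 5. [-3*(-x) = 6 or -6] -3·(inner) — divide through by -3 ⇒ div: -x = -2 or 2.
Step 6. [-x = -2 or 2] leading − — multiply by −1 ⇒ neg: x = 2 or -2.

Answer: x ∈ {-2, 2}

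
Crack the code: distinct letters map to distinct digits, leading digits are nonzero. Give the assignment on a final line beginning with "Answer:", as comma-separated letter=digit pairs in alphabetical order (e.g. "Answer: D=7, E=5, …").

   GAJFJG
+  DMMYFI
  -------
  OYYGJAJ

Step 1. [col 1: G + I ≡ J (mod 10)] column 1 (G + I ≡ J (mod 10), carry-in 0) doesn't pin I yet; pick I=6 and continue. So I=6.
Step 2. [O] O is the leading digit of a 7-digit sum of two 6-digit numbers; the final carry is exactly 1, so O=1.
Step 3. [col 1: G + I ≡ J (mod 10)] column 1 (G + I ≡ J (mod 10), carry-in 0) doesn't pin J yet; pick J=0 and continue ⇒ J=0.
Step 4. [col 1: G + I ≡ J (mod 10)] column 1 reads G+I+carry(0)=J with I=6, J=0; with digits 0,1,6 already taken and all letters distinct, the only value for G is 4, so G=4.
Step 5. [col 2: J + F ≡ A (mod 10)] F=8 is one option consistent with column 2 (J + F ≡ A (mod 10), carry-in 1) — take it, so F=8.
Step 6. [col 2: J + F ≡ A (mod 10)] from column 2 (J=0, F=8, carry-in 1, digits 0,1,4,6,8 already taken and all letters distinct): A must equal 9, so A=9.
Step 7. [col 3: F + Y ≡ J (mod 10)] in column 3 we have F+Y≡J with carry-in 0; given F=8, J=0 and digits 0,1,4,6,8,9 already taken and all letters distinct, that pins Y to 2 ⇒ Y=2.
Step 8. [col 4: J + M ≡ G (mod 10)] in column 4 we have J+M≡G with carry-in 1; given J=0, G=4 and digits 0,1,2,4,6,8,9 already taken and all letters distinct, that pins M to 3 ⇒ M=3.
Step 9. [col 6: G + D ≡ Y (mod 10)] column 6 reads G+D+carry(1)=Y with G=4, Y=2; with digits 0,1,2,3,4,6,8,9 already taken and all letters distinct, the only value for D is 7, so D=7.

Answer: A=9, D=7, F=8, G=4, I=6, J=0, M=3, O=1, Y=2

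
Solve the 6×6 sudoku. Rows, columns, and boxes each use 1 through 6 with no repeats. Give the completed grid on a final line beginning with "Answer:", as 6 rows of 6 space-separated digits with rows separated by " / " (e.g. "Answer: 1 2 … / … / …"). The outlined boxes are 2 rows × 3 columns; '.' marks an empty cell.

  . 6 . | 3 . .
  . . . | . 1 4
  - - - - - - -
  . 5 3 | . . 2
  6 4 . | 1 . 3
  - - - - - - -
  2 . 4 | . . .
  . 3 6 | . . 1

Step 1. [r1c6∈{5}] r1c6's peers cover all but 5. So r1c6=5.
Step 2. [r2c4∈{2,6}] row 2 places 6 nowhere but r2c4, so r2c4=6.
Step 3. [r5c4∈{5}] r5c4's peers cover all but 5, so r5c4=5.
Step 4. [r3c5∈{4,6}] in row 3, 6 fits only at r3c5 ⇒ r3c5=6.
Step 5. [r6c5∈{2,4}] 4 has one home in col 5: r6c5. So r6c5=4.
Step 6. [r4c3∈{2}] r4c3 has the single candidate 2 ⇒ r4c3=2.
Step 7. [r2c1∈{3,5}] r2c1 is the only open cell in row 2 admitting 3 ⇒ r2c1=3.
Step 8. [r3c1∈{1}] r3c1 has the single candidate 1. So r3c1=1.
Step 9. [r6c1∈{5}] r6c1's peers cover all but 5. So r6c1=5.
Step 10. [r4c5∈{5}] only 5 remains possible at r4c5 ⇒ r4c5=5.
Step 11. [r5c5∈{3}] nothing but 3 survives at r5c5. So r5c5=3.
Step 12. [r3c4∈{4}] r3c4 has the single candidate 4 ⇒ r3c4=4.
Step 13. [r1c1∈{4}] nothing but 4 survives at r1c1, so r1c1=4.
Step 14. [r6c4∈{2}] r6c4 has the single candidate 2 ⇒ r6c4=2.
Step 15. [r5c6∈{6}] nothing but 6 survives at r5c6. So r5c6=6.
Step 16. [r1c5∈{2}] r1c5 has the single candidate 2. So r1c5=2.
Step 17. [r2c3∈{5}] nothing but 5 survives at r2c3 ⇒ r2c3=5.
Step 18. [r2c2∈{2}] only 2 remains possible at r2c2. So r2c2=2.
Step 19. [r5c2∈{1}] r5c2 has the single candidate 1, so r5c2=1.
Step 20. [r1c3∈{1}] r1c3 is down to just 1. So r1c3=1.

Answer: 4 6 1 3 2 5 / 3 2 5 6 1 4 / 1 5 3 4 6 2 / 6 4 2 1 5 3 / 2 1 4 5 3 6 / 5 3 6 2 4 1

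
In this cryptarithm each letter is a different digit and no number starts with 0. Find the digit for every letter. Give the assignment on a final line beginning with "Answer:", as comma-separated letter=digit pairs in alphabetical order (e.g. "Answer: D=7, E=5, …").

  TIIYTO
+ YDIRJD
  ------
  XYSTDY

Step 1. [col 1: O + D ≡ Y (mod 10)] several values work for O in column 1 (O + D ≡ Y (mod 10), carry-in 0); try O=6, so O=6.
Step 2. [col 1: O + D ≡ Y (mod 10)] column 1 (O + D ≡ Y (mod 10), carry-in 0) doesn't pin D yet; pick D=7 and continue. So D=7.
Step 3. [col 1: O + D ≡ Y (mod 10)] column 1: given O=6, D=7, carry-in 0, and digits 6,7 already taken and all letters distinct, O+D≡Y (mod 10) forces Y=3 ⇒ Y=3.
Step 4. [col 2: T + J ≡ D (mod 10)] column 2 (T + J ≡ D (mod 10), carry-in 1) doesn't pin J yet; pick J=2 and continue, so J=2.
Step 5. [col 2: T + J ≡ D (mod 10)] column 2: given J=2, D=7, carry-in 1, and digits 2,3,6,7 already taken and all letters distinct, T+J≡D (mod 10) forces T=4, so T=4.
Step 6. [col 3: Y + R ≡ T (mod 10)] column 3: given Y=3, T=4, carry-in 0, and digits 2,3,4,6,7 already taken and all letters distinct, Y+R≡T (mod 10) forces R=1. So R=1.
Step 7. [col 4: I + I ≡ S (mod 10)] several values work for S in column 4 (I + I ≡ S (mod 10), carry-in 0); try S=0. So S=0.
Step 8. [col 4: I + I ≡ S (mod 10)] column 4: given S=0, carry-in 0, and digits 0,1,2,3,4,6,7 already taken and all letters distinct, I+I≡S (mod 10) forces I=5 ⇒ I=5.
Step 9. [col 6: T + Y ≡ X (mod 10)] from column 6 (T=4, Y=3, carry-in 1, digits 0,1,2,3,4,5,6,7 already taken and all letters distinct): X must equal 8, so X=8.

Answer: D=7, I=5, J=2, O=6, R=1, S=0, T=4, X=8, Y=3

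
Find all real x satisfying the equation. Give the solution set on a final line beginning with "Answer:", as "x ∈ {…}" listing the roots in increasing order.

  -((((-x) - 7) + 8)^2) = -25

Step 1. [-((((-x) - 7) + 8)^2) = -25] leading − — multiply by −1. So neg: (((-x) - 7) + 8)^2 = 25.
Step 2. [(((-x) - 7) + 8)^2 = 25] 25 ≥ 0, LHS is (·)² — take ±√, so sqrt: ((-x) - 7) + 8 = 5 or -5.
Step 3. [((-x) - 7) + 8 = 5 or -5] subtract 8: x sits inside (… + 8) ⇒ sub: (-x) - 7 = -3 or -13.
Step 4. [(-x) - 7 = -3 or -13] the outer -7 inverts by adding 7 ⇒ sub: -x = 4 or -6.
Step 5. [-x = 4 or -6] flip signs both sides ⇒ neg: x = -4 or 6.

Answer: x ∈ {-4, 6}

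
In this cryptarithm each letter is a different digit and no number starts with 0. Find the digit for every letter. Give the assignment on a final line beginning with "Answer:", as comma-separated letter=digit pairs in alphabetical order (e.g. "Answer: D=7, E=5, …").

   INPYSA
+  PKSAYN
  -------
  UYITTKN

Step 1. [U] the sum has 7 digits but both addends have 6; that extra leading digit U is the final carry, namely 1, so U=1.
Step 2. [col 1: A + N ≡ N (mod 10)] column 1 reads A+N+carry(0)=N with nothing yet; with digits 1 already taken and all letters distinct, the only value for A is 0, so A=0.
Step 3. [col 1: A + N ≡ N (mod 10)] no forcing yet in column 1 (carry-in 0); N=3 is free and consistent — try it. So N=3.
Step 4. [col 2: S + Y ≡ K (mod 10)] K=4 is one option consistent with column 2 (S + Y ≡ K (mod 10), carry-in 0) — take it ⇒ K=4.
Step 5. [col 2: S + Y ≡ K (mod 10)] S=9 is one option consistent with column 2 (S + Y ≡ K (mod 10), carry-in 0) — take it ⇒ S=9.
Step 6. [col 2: S + Y ≡ K (mod 10)] column 2: given S=9, K=4, carry-in 0, and digits 0,1,3,4,9 already taken and all letters distinct, S+Y≡K (mod 10) forces Y=5. So Y=5.
Step 7. [col 3: Y + A ≡ T (mod 10)] from column 3 (Y=5, A=0, carry-in 1, digits 0,1,3,4,5,9 already taken and all letters distinct): T must equal 6, so T=6.
Step 8. [col 4: P + S ≡ T (mod 10)] in column 4 we have P+S≡T with carry-in 0; given S=9, T=6 and digits 0,1,3,4,5,6,9 already taken and all letters distinct, that pins P to 7, so P=7.
Step 9. [col 5: N + K ≡ I (mod 10)] column 5 reads N+K+carry(1)=I with N=3, K=4; with digits 0,1,3,4,5,6,7,9 already taken and all letters distinct, the only value for I is 8 ⇒ I=8.

Answer: A=0, I=8, K=4, N=3, P=7, S=9, T=6, U=1, Y=5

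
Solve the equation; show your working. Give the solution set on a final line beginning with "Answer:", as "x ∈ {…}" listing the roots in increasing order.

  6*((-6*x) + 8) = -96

Step 1. [6*((-6*x) + 8) = -96] 6 out front; divide by 6 ⇒ div: (-6*x) + 8 = -16.
Step 2. [(-6*x) + 8 = -16] the outer +8 inverts by subtracting 8, so sub: -6*x = -24.
Step 3. [-6*x = -24] -6 out front; divide by -6. So div: x = 4.

Answer: x ∈ {4}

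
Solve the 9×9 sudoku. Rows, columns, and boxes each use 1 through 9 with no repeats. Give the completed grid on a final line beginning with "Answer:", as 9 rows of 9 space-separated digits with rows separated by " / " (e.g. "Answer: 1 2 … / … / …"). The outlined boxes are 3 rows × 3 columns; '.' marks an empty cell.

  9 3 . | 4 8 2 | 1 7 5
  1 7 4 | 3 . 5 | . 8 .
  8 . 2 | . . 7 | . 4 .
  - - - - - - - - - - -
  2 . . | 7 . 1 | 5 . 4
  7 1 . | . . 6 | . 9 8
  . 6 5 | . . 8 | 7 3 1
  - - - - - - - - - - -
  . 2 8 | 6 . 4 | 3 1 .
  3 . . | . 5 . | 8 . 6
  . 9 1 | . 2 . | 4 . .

Step 1. [r7c9∈{7,9}] across box 9, 9 lands solely at r7c9 ⇒ r7c9=9.
Step 2. [r3c5∈{1,6,9}] across col 5, 1 lands solely at r3c5. So r3c5=1.
Step 3. [r3c4∈{9}] only 9 remains possible at r3c4 ⇒ r3c4=9.
Step 4. [r6c5∈{4,9}] row 6 places 9 nowhere but r6c5, so r6c5=9.
Step 5. [r2c7∈{2,6,9}] in row 2, 9 fits only at r2c7. So r2c7=9.
Step 6. [r4c5∈{3}] r4c5's peers cover all but 3 ⇒ r4c5=3.
Step 7. [r9c1∈{5,6}] r9c1 is the only open cell in row 9 admitting 6 ⇒ r9c1=6.
Step 8. [r5c4∈{2,5}] in row 5, 5 fits only at r5c4 ⇒ r5c4=5.
Step 9. [r3c9∈{3}] r3c9's peers cover all but 3. So r3c9=3.
Step 10. [r9c4∈{8}] r9c4 is down to just 8 ⇒ r9c4=8.
Step 11. [r4c3∈{9}] nothing but 9 survives at r4c3. So r4c3=9.
Step 12. [r9c9∈{7}] r9c9 has the single candidate 7. So r9c9=7.
Step 13. [r8c2∈{4}] only 4 remains possible at r8c2. So r8c2=4.
Step 14. [r6c4∈{2}] r6c4 is down to just 2. So r6c4=2.
Step 15. [r2c9∈{2}] only 2 remains possible at r2c9 ⇒ r2c9=2.
Step 16. [r9c8∈{5}] r9c8's peers cover all but 5. So r9c8=5.
Step 17. [r8c3∈{7}] only 7 remains possible at r8c3, so r8c3=7.
Step 18. [r4c8∈{6}] r4c8 has the single candidate 6. So r4c8=6.
Step 19. [r3c7∈{6}] r3c7 has the single candidate 6 ⇒ r3c7=6.
Step 20. [r1c3∈{6}] nothing but 6 survives at r1c3. So r1c3=6.
Step 21. [r5c5∈{4}] nothing but 4 survives at r5c5, so r5c5=4.
Step 22. [r4c2∈{8}] only 8 remains possible at r4c2. So r4c2=8.
Step 23. [r7c1∈{5}] r7c1 is down to just 5. So r7c1=5.
Step 24. [r8c8∈{2}] r8c8 has the single candidate 2 ⇒ r8c8=2.
Step 25. [r3c2∈{5}] r3c2's peers cover all but 5, so r3c2=5.
Step 26. [r8c6∈{9}] r8c6 has the single candidate 9. So r8c6=9.
Step 27. [r5c7∈{2}] only 2 remains possible at r5c7. So r5c7=2.
Step 28. [r6c1∈{4}] r6c1 is down to just 4 ⇒ r6c1=4.
Step 29. [r7c5∈{7}] r7c5 is down to just 7 ⇒ r7c5=7.
Step 30. [r2c5∈{6}] only 6 remains possible at r2c5 ⇒ r2c5=6.
Step 31. [r8c4∈{1}] r8c4 is down to just 1 ⇒ r8c4=1.
Step 32. [r9c6∈{3}] r9c6 has the single candidate 3. So r9c6=3.
Step 33. [r5c3∈{3}] r5c3 is down to just 3. So r5c3=3.

Answer: 9 3 6 4 8 2 1 7 5 / 1 7 4 3 6 5 9 8 2 / 8 5 2 9 1 7 6 4 3 / 2 8 9 7 3 1 5 6 4 / 7 1 3 5 4 6 2 9 8 / 4 6 5 2 9 8 7 3 1 / 5 2 8 6 7 4 3 1 9 / 3 4 7 1 5 9 8 2 6 / 6 9 1 8 2 3 4 5 7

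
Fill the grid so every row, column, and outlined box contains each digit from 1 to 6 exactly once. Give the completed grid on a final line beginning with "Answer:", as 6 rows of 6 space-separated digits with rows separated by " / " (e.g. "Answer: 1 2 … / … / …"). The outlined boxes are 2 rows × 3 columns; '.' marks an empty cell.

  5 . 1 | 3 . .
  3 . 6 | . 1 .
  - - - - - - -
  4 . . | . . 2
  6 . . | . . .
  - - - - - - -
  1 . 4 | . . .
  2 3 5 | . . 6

Step 1. [r4c6∈{1,3,4,5}] 1 has one home in col 6: r4c6. So r4c6=1.
Step 2. [r1c6∈{4}] r1c6 is down to just 4. So r1c6=4.
Step 3. [r1c2∈{2}] nothing but 2 survives at r1c2, so r1c2=2.
Step 4. [r4c2∈{5}] r4c2 is down to just 5, so r4c2=5.
Step 5. [r5c5∈{2,3,5}] across col 5, 2 lands solely at r5c5. So r5c5=2.
Step 6. [r5c4∈{5}] r5c4's peers cover all but 5, so r5c4=5.
Step 7. [r4c4∈{4}] r4c4's peers cover all but 4 ⇒ r4c4=4.
Step 8. [r4c5∈{3}] only 3 remains possible at r4c5. So r4c5=3.
Step 9. [r3c4∈{6}] r3c4's peers cover all but 6, so r3c4=6.
Step 10. [r2c4∈{2}] nothing but 2 survives at r2c4, so r2c4=2.
Step 11. [r4c3∈{2}] r4c3 is down to just 2, so r4c3=2.
Step 12. [r3c5∈{5}] nothing but 5 survives at r3c5. So r3c5=5.
Step 13. [r3c3∈{3}] nothing but 3 survives at r3c3 ⇒ r3c3=3.
Step 14. [r5c6∈{3}] r5c6 is down to just 3. So r5c6=3.
Step 15. [r2c6∈{5}] nothing but 5 survives at r2c6, so r2c6=5.
Step 16. [r2c2∈{4}] only 4 remains possible at r2c2, so r2c2=4.
Step 17. [r5c2∈{6}] r5c2's peers cover all but 6. So r5c2=6.
Step 18. [r6c4∈{1}] r6c4's peers cover all but 1, so r6c4=1.
Step 19. [r3c2∈{1}] only 1 remains possible at r3c2, so r3c2=1.
Step 20. [r1c5∈{6}] only 6 remains possible at r1c5. So r1c5=6.
Step 21. [r6c5∈{4}] r6c5 has the single candidate 4. So r6c5=4.

Answer: 5 2 1 3 6 4 / 3 4 6 2 1 5 / 4 1 3 6 5 2 / 6 5 2 4 3 1 / 1 6 4 5 2 3 / 2 3 5 1 4 6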